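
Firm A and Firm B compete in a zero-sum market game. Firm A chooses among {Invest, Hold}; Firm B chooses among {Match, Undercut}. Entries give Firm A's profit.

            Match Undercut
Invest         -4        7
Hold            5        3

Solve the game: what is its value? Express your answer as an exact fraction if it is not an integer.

Row minima: Invest → -4, Hold → 3; maximin = 3.
Column maxima: Match → 5, Undercut → 7; minimax = 5.
3 ≠ 5, so there is no saddle point; optimal play is mixed.
Let Firm A play Invest with probability p. Expected payoff against Match: (-4)p + 5(1−p) = −9p + 5; against Undercut: 7p + 3(1−p) = 4p + 3.
Setting these equal: −9p + 5 = 4p + 3 ⇒ −13p = -2 ⇒ p = 2/13, and the value is (-9)·(2/13) + 5 = 47/13.
For Firm B: with q = P(Match), equating Invest's and Hold's payoffs gives −11q + 7 = 2q + 3 ⇒ q = 4/13.

47/13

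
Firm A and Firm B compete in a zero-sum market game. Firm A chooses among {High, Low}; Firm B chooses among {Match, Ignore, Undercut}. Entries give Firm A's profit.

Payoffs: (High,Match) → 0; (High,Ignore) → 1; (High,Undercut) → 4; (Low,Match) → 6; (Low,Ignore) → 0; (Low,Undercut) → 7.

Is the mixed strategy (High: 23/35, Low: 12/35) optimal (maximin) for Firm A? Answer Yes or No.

Against Match this mix gives (23/35)·0 + (12/35)·6 = 72/35.
Against Ignore this mix gives (23/35)·1 + (12/35)·0 = 23/35.
Against Undercut this mix gives (23/35)·4 + (12/35)·7 = 176/35.
Firm B will play Ignore, holding Firm A to 23/35. Shifting weight toward the row that does better against Ignore would raise this floor (the equalizing mix achieves 6/7 against both Ignore and Match), so the proposed strategy is not optimal.

No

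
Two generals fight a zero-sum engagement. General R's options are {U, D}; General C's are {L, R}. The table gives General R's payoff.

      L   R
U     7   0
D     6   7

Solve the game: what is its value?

49/8

Row minima: U → 0, D → 6; maximin = 6.
Column maxima: L → 7, R → 7; minimax = 7.
6 ≠ 7, so there is no saddle point; optimal play is mixed.
Let General R play U with probability p. Expected payoff against L: 7p + 6(1−p) = p + 6; against R: 0p + 7(1−p) = −7p + 7.
Setting these equal: p + 6 = −7p + 7 ⇒ 8p = 1 ⇒ p = 1/8, and the value is (1)·(1/8) + 6 = 49/8.
For General C: with q = P(L), equating U's and D's payoffs gives 7q = −q + 7 ⇒ q = 7/8.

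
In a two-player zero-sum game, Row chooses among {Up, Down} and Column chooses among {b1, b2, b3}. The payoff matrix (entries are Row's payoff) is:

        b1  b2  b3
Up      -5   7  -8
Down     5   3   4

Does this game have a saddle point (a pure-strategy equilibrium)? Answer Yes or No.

No

Row minima: Up → -8, Down → 3; maximin = 3.
Column maxima: b1 → 5, b2 → 7, b3 → 4; minimax = 4.
3 ≠ 4, so no pure-strategy equilibrium exists.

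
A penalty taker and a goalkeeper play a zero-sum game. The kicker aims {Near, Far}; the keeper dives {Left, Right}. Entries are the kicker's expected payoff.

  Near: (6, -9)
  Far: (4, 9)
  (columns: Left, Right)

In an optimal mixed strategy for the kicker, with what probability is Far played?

Row minima: Near → -9, Far → 4; maximin = 4.
Column maxima: Left → 6, Right → 9; minimax = 6.
4 ≠ 6, so there is no saddle point; optimal play is mixed.
Let the kicker play Near with probability p. Expected payoff against Left: 6p + 4(1−p) = 2p + 4; against Right: (-9)p + 9(1−p) = −18p + 9.
Setting these equal: 2p + 4 = −18p + 9 ⇒ 20p = 5 ⇒ p = 1/4, and the value is (2)·(1/4) + 4 = 9/2.
For the keeper: with q = P(Left), equating Near's and Far's payoffs gives 15q − 9 = −5q + 9 ⇒ q = 9/10.

3/4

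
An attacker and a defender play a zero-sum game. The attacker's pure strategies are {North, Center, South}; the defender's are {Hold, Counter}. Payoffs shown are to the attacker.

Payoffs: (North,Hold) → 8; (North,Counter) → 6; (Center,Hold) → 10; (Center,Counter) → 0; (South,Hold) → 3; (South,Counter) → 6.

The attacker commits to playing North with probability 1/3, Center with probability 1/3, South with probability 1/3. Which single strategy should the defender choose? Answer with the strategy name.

Counter

If the defender plays Hold, the attacker's expected payoff is (1/3)·8 + (1/3)·10 + (1/3)·3 = 7.
If the defender plays Counter, the attacker's expected payoff is (1/3)·6 + (1/3)·0 + (1/3)·6 = 4.
The defender minimizes the attacker's payoff; the smallest is 4, so the best response is Counter.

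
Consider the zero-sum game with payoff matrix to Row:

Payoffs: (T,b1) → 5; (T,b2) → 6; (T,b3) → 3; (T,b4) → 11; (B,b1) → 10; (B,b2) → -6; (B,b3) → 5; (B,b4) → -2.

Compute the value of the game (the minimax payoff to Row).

24/7

Row minima: T → 3, B → -6; maximin = 3.
Column maxima: b1 → 10, b2 → 6, b3 → 5, b4 → 11; minimax = 5.
3 ≠ 5, so there is no saddle point; optimal play is mixed.
b1 is strictly dominated by b3 (it gives Row strictly more in every row), so Column never plays it.
b4 is strictly dominated by b2 (it gives Row strictly more in every row), so Column never plays it.
On the remaining 2×2 (T, B vs b2, b3):
Let Row play T with probability p. Expected payoff against b2: 6p + (-6)(1−p) = 12p − 6; against b3: 3p + 5(1−p) = −2p + 5.
Setting these equal: 12p − 6 = −2p + 5 ⇒ 14p = 11 ⇒ p = 11/14, and the value is (12)·(11/14) − 6 = 24/7.
For Column: with q = P(b2), equating T's and B's payoffs gives 3q + 3 = −11q + 5 ⇒ q = 1/7.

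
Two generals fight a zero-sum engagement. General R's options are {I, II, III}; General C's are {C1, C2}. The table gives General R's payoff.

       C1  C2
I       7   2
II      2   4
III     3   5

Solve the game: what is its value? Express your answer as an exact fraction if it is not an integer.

Row minima: I → 2, II → 2, III → 3; maximin = 3.
Column maxima: C1 → 7, C2 → 5; minimax = 5.
3 ≠ 5, so there is no saddle point; optimal play is mixed.
II is strictly dominated by III, so General R never plays it.
On the remaining 2×2 (I, III vs C1, C2):
Let General R play I with probability p. Expected payoff against C1: 7p + 3(1−p) = 4p + 3; against C2: 2p + 5(1−p) = −3p + 5.
Setting these equal: 4p + 3 = −3p + 5 ⇒ 7p = 2 ⇒ p = 2/7, and the value is (4)·(2/7) + 3 = 29/7.
For General C: with q = P(C1), equating I's and III's payoffs gives 5q + 2 = −2q + 5 ⇒ q = 3/7.

29/7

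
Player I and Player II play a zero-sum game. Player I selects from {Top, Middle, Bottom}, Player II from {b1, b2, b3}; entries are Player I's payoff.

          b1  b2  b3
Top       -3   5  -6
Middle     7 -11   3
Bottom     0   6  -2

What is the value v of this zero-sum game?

-2/11

Row minima: Top → -6, Middle → -11, Bottom → -2; maximin = -2.
Column maxima: b1 → 7, b2 → 6, b3 → 3; minimax = 3.
-2 ≠ 3, so there is no saddle point; optimal play is mixed.
Top is strictly dominated by Bottom, so Player I never plays it.
b1 is strictly dominated by b3 (it gives Player I strictly more in every row), so Player II never plays it.
On the remaining 2×2 (Middle, Bottom vs b2, b3):
Let Player I play Middle with probability p. Expected payoff against b2: (-11)p + 6(1−p) = −17p + 6; against b3: 3p + (-2)(1−p) = 5p − 2.
Setting these equal: −17p + 6 = 5p − 2 ⇒ −22p = -8 ⇒ p = 4/11, and the value is (-17)·(4/11) + 6 = -2/11.
For Player II: with q = P(b2), equating Middle's and Bottom's payoffs gives −14q + 3 = 8q − 2 ⇒ q = 5/22.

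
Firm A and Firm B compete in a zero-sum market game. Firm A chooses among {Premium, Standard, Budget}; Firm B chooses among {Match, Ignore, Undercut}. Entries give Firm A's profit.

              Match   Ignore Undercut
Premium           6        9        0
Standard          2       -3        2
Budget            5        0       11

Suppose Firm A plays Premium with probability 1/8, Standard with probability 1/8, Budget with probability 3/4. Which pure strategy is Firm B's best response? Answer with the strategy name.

If Firm B plays Match, Firm A's expected payoff is (1/8)·6 + (1/8)·2 + (3/4)·5 = 19/4.
If Firm B plays Ignore, Firm A's expected payoff is (1/8)·9 + (1/8)·(-3) + (3/4)·0 = 3/4.
If Firm B plays Undercut, Firm A's expected payoff is (1/8)·0 + (1/8)·2 + (3/4)·11 = 17/2.
Firm B minimizes Firm A's payoff; the smallest is 3/4, so the best response is Ignore.

Ignore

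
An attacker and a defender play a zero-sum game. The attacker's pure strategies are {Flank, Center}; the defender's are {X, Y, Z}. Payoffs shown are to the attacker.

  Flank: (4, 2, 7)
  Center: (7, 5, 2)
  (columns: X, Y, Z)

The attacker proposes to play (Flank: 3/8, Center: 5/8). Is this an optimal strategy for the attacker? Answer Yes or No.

Yes

Against X this mix gives (3/8)·4 + (5/8)·7 = 47/8.
Against Y this mix gives (3/8)·2 + (5/8)·5 = 31/8.
Against Z this mix gives (3/8)·7 + (5/8)·2 = 31/8.
All of the defender's active replies (Y, Z) yield 31/8, and no column does worse for the attacker. The mix makes the defender indifferent and guarantees 31/8, so it is optimal.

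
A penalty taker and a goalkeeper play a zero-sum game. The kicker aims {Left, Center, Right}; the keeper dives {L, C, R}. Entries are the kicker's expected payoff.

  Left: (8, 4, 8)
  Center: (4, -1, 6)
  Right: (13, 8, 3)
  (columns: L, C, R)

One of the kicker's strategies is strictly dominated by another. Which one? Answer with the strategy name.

Center

Left gives a strictly higher payoff than Center against every column: 8 > 4, 4 > -1, 8 > 6.
So Center is strictly dominated and the kicker never plays it.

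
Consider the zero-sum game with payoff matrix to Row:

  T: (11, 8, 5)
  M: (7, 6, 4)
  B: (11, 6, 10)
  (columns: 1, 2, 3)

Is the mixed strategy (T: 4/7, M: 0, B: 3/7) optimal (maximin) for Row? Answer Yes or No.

Against 1 this mix gives (4/7)·11 + (3/7)·11 = 11.
Against 2 this mix gives (4/7)·8 + (3/7)·6 = 50/7.
Against 3 this mix gives (4/7)·5 + (3/7)·10 = 50/7.
All of Column's active replies (2, 3) yield 50/7, and no column does worse for Row. The mix makes Column indifferent and guarantees 50/7, so it is optimal.

Yes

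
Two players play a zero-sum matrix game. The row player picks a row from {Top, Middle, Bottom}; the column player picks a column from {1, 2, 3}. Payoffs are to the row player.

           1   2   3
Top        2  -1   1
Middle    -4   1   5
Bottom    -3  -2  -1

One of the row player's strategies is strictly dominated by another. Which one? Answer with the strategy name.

Bottom

Top gives a strictly higher payoff than Bottom against every column: 2 > -3, -1 > -2, 1 > -1.
So Bottom is strictly dominated and the row player never plays it.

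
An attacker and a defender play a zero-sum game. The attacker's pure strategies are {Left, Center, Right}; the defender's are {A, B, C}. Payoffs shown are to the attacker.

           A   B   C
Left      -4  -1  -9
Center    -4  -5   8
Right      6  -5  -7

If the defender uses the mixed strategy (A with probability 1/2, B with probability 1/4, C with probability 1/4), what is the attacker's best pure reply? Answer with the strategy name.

Right

Expected payoff of Left: (1/2)·(-4) + (1/4)·(-1) + (1/4)·(-9) = -9/2.
Expected payoff of Center: (1/2)·(-4) + (1/4)·(-5) + (1/4)·8 = -5/4.
Expected payoff of Right: (1/2)·6 + (1/4)·(-5) + (1/4)·(-7) = 0.
The largest is 0, so the attacker's best response is Right.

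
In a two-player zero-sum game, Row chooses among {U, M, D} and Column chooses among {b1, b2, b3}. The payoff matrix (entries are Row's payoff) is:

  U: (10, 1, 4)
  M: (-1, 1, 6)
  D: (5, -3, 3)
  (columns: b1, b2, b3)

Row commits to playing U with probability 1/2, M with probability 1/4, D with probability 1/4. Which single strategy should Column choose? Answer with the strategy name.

b2

If Column plays b1, Row's expected payoff is (1/2)·10 + (1/4)·(-1) + (1/4)·5 = 6.
If Column plays b2, Row's expected payoff is (1/2)·1 + (1/4)·1 + (1/4)·(-3) = 0.
If Column plays b3, Row's expected payoff is (1/2)·4 + (1/4)·6 + (1/4)·3 = 17/4.
Column minimizes Row's payoff; the smallest is 0, so the best response is b2.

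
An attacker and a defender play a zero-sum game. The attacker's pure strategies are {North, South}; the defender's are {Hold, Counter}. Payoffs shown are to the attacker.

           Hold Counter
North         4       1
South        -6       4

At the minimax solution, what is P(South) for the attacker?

Row minima: North → 1, South → -6; maximin = 1.
Column maxima: Hold → 4, Counter → 4; minimax = 4.
1 ≠ 4, so there is no saddle point; optimal play is mixed.
Let the attacker play North with probability p. Expected payoff against Hold: 4p + (-6)(1−p) = 10p − 6; against Counter: 1p + 4(1−p) = −3p + 4.
Setting these equal: 10p − 6 = −3p + 4 ⇒ 13p = 10 ⇒ p = 10/13, and the value is (10)·(10/13) − 6 = 22/13.
For the defender: with q = P(Hold), equating North's and South's payoffs gives 3q + 1 = −10q + 4 ⇒ q = 3/13.

3/13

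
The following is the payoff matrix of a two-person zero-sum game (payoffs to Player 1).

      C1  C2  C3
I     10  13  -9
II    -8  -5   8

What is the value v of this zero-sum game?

Row minima: I → -9, II → -8; maximin = -8.
Column maxima: C1 → 10, C2 → 13, C3 → 8; minimax = 8.
-8 ≠ 8, so there is no saddle point; optimal play is mixed.
C2 is strictly dominated by C1 (it gives Player 1 strictly more in every row), so Player 2 never plays it.
On the remaining 2×2 (I, II vs C1, C3):
Let Player 1 play I with probability p. Expected payoff against C1: 10p + (-8)(1−p) = 18p − 8; against C3: (-9)p + 8(1−p) = −17p + 8.
Setting these equal: 18p − 8 = −17p + 8 ⇒ 35p = 16 ⇒ p = 16/35, and the value is (18)·(16/35) − 8 = 8/35.
For Player 2: with q = P(C1), equating I's and II's payoffs gives 19q − 9 = −16q + 8 ⇒ q = 17/35.

8/35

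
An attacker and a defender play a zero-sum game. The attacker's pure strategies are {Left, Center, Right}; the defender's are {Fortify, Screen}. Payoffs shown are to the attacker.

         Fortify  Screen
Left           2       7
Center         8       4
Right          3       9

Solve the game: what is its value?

6

Row minima: Left → 2, Center → 4, Right → 3; maximin = 4.
Column maxima: Fortify → 8, Screen → 9; minimax = 8.
4 ≠ 8, so there is no saddle point; optimal play is mixed.
Left is strictly dominated by Right, so the attacker never plays it.
On the remaining 2×2 (Center, Right vs Fortify, Screen):
Let the attacker play Center with probability p. Expected payoff against Fortify: 8p + 3(1−p) = 5p + 3; against Screen: 4p + 9(1−p) = −5p + 9.
Setting these equal: 5p + 3 = −5p + 9 ⇒ 10p = 6 ⇒ p = 3/5, and the value is (5)·(3/5) + 3 = 6.
For the defender: with q = P(Fortify), equating Center's and Right's payoffs gives 4q + 4 = −6q + 9 ⇒ q = 1/2.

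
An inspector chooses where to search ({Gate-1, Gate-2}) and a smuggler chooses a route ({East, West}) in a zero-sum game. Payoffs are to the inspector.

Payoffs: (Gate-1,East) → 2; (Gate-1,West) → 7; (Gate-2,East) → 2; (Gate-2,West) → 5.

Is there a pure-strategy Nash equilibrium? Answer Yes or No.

Row minima: Gate-1 → 2, Gate-2 → 2; maximin = 2.
Column maxima: East → 2, West → 7; minimax = 2.
maximin = minimax = 2, so a saddle point exists.

Yes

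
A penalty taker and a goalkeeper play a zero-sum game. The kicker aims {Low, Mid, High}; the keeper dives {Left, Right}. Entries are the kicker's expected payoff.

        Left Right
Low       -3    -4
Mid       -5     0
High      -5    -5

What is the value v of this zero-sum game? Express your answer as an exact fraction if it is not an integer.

-10/3

Row minima: Low → -4, Mid → -5, High → -5; maximin = -4.
Column maxima: Left → -3, Right → 0; minimax = -3.
-4 ≠ -3, so there is no saddle point; optimal play is mixed.
High is strictly dominated by Low, so the kicker never plays it.
On the remaining 2×2 (Low, Mid vs Left, Right):
Let the kicker play Low with probability p. Expected payoff against Left: (-3)p + (-5)(1−p) = 2p − 5; against Right: (-4)p + 0(1−p) = −4p.
Setting these equal: 2p − 5 = −4p ⇒ 6p = 5 ⇒ p = 5/6, and the value is (2)·(5/6) − 5 = -10/3.
For the keeper: with q = P(Left), equating Low's and Mid's payoffs gives q − 4 = −5q ⇒ q = 2/3.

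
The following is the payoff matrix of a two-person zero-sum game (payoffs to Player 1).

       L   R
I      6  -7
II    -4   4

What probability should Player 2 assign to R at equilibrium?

10/21

Row minima: I → -7, II → -4; maximin = -4.
Column maxima: L → 6, R → 4; minimax = 4.
-4 ≠ 4, so there is no saddle point; optimal play is mixed.
Let Player 1 play I with probability p. Expected payoff against L: 6p + (-4)(1−p) = 10p − 4; against R: (-7)p + 4(1−p) = −11p + 4.
Setting these equal: 10p − 4 = −11p + 4 ⇒ 21p = 8 ⇒ p = 8/21, and the value is (10)·(8/21) − 4 = -4/21.
For Player 2: with q = P(L), equating I's and II's payoffs gives 13q − 7 = −8q + 4 ⇒ q = 11/21.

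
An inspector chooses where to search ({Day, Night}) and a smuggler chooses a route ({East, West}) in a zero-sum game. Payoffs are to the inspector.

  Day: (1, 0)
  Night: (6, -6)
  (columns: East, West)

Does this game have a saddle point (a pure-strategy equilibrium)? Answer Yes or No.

Yes

Row minima: Day → 0, Night → -6; maximin = 0.
Column maxima: East → 6, West → 0; minimax = 0.
maximin = minimax = 0, so a saddle point exists.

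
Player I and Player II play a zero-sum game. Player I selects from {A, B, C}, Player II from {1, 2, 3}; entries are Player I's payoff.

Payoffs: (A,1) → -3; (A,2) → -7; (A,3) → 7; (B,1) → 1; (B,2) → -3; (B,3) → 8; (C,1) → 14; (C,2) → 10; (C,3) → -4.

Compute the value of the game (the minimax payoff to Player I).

Row minima: A → -7, B → -3, C → -4; maximin = -3.
Column maxima: 1 → 14, 2 → 10, 3 → 8; minimax = 8.
-3 ≠ 8, so there is no saddle point; optimal play is mixed.
A is strictly dominated by B, so Player I never plays it.
1 is strictly dominated by 2 (it gives Player I strictly more in every row), so Player II never plays it.
On the remaining 2×2 (B, C vs 2, 3):
Let Player I play B with probability p. Expected payoff against 2: (-3)p + 10(1−p) = −13p + 10; against 3: 8p + (-4)(1−p) = 12p − 4.
Setting these equal: −13p + 10 = 12p − 4 ⇒ −25p = -14 ⇒ p = 14/25, and the value is (-13)·(14/25) + 10 = 68/25.
For Player II: with q = P(2), equating B's and C's payoffs gives −11q + 8 = 14q − 4 ⇒ q = 12/25.

68/25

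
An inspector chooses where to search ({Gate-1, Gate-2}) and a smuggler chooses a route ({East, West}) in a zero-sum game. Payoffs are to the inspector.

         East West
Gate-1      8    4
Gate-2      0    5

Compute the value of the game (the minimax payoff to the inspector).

40/9

Row minima: Gate-1 → 4, Gate-2 → 0; maximin = 4.
Column maxima: East → 8, West → 5; minimax = 5.
4 ≠ 5, so there is no saddle point; optimal play is mixed.
Let the inspector play Gate-1 with probability p. Expected payoff against East: 8p + 0(1−p) = 8p; against West: 4p + 5(1−p) = −p + 5.
Setting these equal: 8p = −p + 5 ⇒ 9p = 5 ⇒ p = 5/9, and the value is (8)·(5/9) = 40/9.
For the smuggler: with q = P(East), equating Gate-1's and Gate-2's payoffs gives 4q + 4 = −5q + 5 ⇒ q = 1/9.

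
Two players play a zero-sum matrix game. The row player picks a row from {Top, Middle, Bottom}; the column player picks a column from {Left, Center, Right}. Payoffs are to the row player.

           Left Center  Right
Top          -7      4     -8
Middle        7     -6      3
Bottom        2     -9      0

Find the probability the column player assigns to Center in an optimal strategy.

Row minima: Top → -8, Middle → -6, Bottom → -9; maximin = -6.
Column maxima: Left → 7, Center → 4, Right → 3; minimax = 3.
-6 ≠ 3, so there is no saddle point; optimal play is mixed.
Bottom is strictly dominated by Middle, so the row player never plays it.
Left is strictly dominated by Right (it gives the row player strictly more in every row), so the column player never plays it.
On the remaining 2×2 (Top, Middle vs Center, Right):
Let the row player play Top with probability p. Expected payoff against Center: 4p + (-6)(1−p) = 10p − 6; against Right: (-8)p + 3(1−p) = −11p + 3.
Setting these equal: 10p − 6 = −11p + 3 ⇒ 21p = 9 ⇒ p = 3/7, and the value is (10)·(3/7) − 6 = -12/7.
For the column player: with q = P(Center), equating Top's and Middle's payoffs gives 12q − 8 = −9q + 3 ⇒ q = 11/21.

11/21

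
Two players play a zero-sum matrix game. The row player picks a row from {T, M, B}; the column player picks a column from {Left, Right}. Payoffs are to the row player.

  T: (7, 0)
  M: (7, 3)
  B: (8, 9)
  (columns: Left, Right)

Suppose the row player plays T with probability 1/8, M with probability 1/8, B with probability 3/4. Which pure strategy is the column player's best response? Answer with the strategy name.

Right

If the column player plays Left, the row player's expected payoff is (1/8)·7 + (1/8)·7 + (3/4)·8 = 31/4.
If the column player plays Right, the row player's expected payoff is (1/8)·0 + (1/8)·3 + (3/4)·9 = 57/8.
The column player minimizes the row player's payoff; the smallest is 57/8, so the best response is Right.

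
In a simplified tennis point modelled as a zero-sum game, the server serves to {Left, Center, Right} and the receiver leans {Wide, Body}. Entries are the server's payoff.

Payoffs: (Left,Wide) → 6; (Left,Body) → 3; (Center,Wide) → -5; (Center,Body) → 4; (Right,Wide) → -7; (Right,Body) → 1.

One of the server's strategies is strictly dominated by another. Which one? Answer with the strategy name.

Right

Left gives a strictly higher payoff than Right against every column: 6 > -7, 3 > 1.
So Right is strictly dominated and the server never plays it.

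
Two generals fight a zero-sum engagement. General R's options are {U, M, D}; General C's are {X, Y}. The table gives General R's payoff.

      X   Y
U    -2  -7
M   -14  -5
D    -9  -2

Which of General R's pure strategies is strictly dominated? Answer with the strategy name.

D gives a strictly higher payoff than M against every column: -9 > -14, -2 > -5.
So M is strictly dominated and General R never plays it.

M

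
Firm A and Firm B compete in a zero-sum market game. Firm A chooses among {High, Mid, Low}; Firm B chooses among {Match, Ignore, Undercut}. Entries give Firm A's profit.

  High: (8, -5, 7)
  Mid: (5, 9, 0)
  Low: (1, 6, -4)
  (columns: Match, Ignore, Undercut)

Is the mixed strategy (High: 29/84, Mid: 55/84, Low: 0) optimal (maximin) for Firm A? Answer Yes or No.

Against Match this mix gives (29/84)·8 + (55/84)·5 = 169/28.
Against Ignore this mix gives (29/84)·(-5) + (55/84)·9 = 25/6.
Against Undercut this mix gives (29/84)·7 + (55/84)·0 = 29/12.
Firm B will play Undercut, holding Firm A to 29/12. Shifting weight toward the row that does better against Undercut would raise this floor (the equalizing mix achieves 3 against both Undercut and Ignore), so the proposed strategy is not optimal.

No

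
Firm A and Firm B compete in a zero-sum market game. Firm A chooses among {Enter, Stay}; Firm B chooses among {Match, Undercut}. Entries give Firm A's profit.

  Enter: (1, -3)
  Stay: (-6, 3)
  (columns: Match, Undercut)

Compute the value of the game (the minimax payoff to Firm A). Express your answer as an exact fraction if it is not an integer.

-15/13

Row minima: Enter → -3, Stay → -6; maximin = -3.
Column maxima: Match → 1, Undercut → 3; minimax = 1.
-3 ≠ 1, so there is no saddle point; optimal play is mixed.
Let Firm A play Enter with probability p. Expected payoff against Match: 1p + (-6)(1−p) = 7p − 6; against Undercut: (-3)p + 3(1−p) = −6p + 3.
Setting these equal: 7p − 6 = −6p + 3 ⇒ 13p = 9 ⇒ p = 9/13, and the value is (7)·(9/13) − 6 = -15/13.
For Firm B: with q = P(Match), equating Enter's and Stay's payoffs gives 4q − 3 = −9q + 3 ⇒ q = 6/13.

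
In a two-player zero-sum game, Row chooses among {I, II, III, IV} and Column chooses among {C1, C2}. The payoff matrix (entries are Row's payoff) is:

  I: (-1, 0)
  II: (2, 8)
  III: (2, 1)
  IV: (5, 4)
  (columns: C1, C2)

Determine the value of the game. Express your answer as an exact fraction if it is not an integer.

32/7

Row minima: I → -1, II → 2, III → 1, IV → 4; maximin = 4.
Column maxima: C1 → 5, C2 → 8; minimax = 5.
4 ≠ 5, so there is no saddle point; optimal play is mixed.
I is strictly dominated by II, so Row never plays it.
III is strictly dominated by IV, so Row never plays it.
On the remaining 2×2 (II, IV vs C1, C2):
Let Row play II with probability p. Expected payoff against C1: 2p + 5(1−p) = −3p + 5; against C2: 8p + 4(1−p) = 4p + 4.
Setting these equal: −3p + 5 = 4p + 4 ⇒ −7p = -1 ⇒ p = 1/7, and the value is (-3)·(1/7) + 5 = 32/7.
For Column: with q = P(C1), equating II's and IV's payoffs gives −6q + 8 = q + 4 ⇒ q = 4/7.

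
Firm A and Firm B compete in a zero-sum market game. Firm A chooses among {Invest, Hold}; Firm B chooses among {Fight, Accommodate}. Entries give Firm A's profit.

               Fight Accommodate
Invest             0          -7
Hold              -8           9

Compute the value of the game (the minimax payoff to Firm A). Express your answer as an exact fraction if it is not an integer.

Row minima: Invest → -7, Hold → -8; maximin = -7.
Column maxima: Fight → 0, Accommodate → 9; minimax = 0.
-7 ≠ 0, so there is no saddle point; optimal play is mixed.
Let Firm A play Invest with probability p. Expected payoff against Fight: 0p + (-8)(1−p) = 8p − 8; against Accommodate: (-7)p + 9(1−p) = −16p + 9.
Setting these equal: 8p − 8 = −16p + 9 ⇒ 24p = 17 ⇒ p = 17/24, and the value is (8)·(17/24) − 8 = -7/3.
For Firm B: with q = P(Fight), equating Invest's and Hold's payoffs gives 7q − 7 = −17q + 9 ⇒ q = 2/3.

-7/3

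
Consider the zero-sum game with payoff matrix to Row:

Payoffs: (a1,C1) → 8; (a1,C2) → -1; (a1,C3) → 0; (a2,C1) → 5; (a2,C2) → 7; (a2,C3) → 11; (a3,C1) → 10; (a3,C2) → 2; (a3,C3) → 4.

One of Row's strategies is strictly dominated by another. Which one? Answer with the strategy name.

a3 gives a strictly higher payoff than a1 against every column: 10 > 8, 2 > -1, 4 > 0.
So a1 is strictly dominated and Row never plays it.

a1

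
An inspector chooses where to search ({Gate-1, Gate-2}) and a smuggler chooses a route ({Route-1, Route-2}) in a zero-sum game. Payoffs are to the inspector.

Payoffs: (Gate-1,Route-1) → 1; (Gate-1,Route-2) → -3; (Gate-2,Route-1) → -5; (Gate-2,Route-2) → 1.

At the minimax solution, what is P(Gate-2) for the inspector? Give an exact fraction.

Row minima: Gate-1 → -3, Gate-2 → -5; maximin = -3.
Column maxima: Route-1 → 1, Route-2 → 1; minimax = 1.
-3 ≠ 1, so there is no saddle point; optimal play is mixed.
Let the inspector play Gate-1 with probability p. Expected payoff against Route-1: 1p + (-5)(1−p) = 6p − 5; against Route-2: (-3)p + 1(1−p) = −4p + 1.
Setting these equal: 6p − 5 = −4p + 1 ⇒ 10p = 6 ⇒ p = 3/5, and the value is (6)·(3/5) − 5 = -7/5.
For the smuggler: with q = P(Route-1), equating Gate-1's and Gate-2's payoffs gives 4q − 3 = −6q + 1 ⇒ q = 2/5.

2/5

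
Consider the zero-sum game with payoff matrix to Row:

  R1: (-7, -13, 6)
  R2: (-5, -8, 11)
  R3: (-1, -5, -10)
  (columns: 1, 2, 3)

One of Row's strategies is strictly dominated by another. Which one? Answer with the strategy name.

R2 gives a strictly higher payoff than R1 against every column: -5 > -7, -8 > -13, 11 > 6.
So R1 is strictly dominated and Row never plays it.

R1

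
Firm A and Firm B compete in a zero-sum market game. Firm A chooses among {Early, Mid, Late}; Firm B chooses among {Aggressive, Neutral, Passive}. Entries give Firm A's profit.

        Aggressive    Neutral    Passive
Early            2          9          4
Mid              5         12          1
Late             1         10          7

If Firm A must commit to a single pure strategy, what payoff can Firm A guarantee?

2

Row minima: Early → 2, Mid → 1, Late → 1.
The best of these is 2.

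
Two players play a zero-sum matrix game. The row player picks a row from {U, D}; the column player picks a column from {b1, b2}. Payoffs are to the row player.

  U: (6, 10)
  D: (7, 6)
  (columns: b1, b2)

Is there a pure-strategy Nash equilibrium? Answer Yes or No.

No

Row minima: U → 6, D → 6; maximin = 6.
Column maxima: b1 → 7, b2 → 10; minimax = 7.
6 ≠ 7, so no pure-strategy equilibrium exists.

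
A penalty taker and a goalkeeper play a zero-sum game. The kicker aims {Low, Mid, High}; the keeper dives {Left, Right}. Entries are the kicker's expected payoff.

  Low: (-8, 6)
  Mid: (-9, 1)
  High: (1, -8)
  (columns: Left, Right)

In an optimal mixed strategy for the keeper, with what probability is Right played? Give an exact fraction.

Row minima: Low → -8, Mid → -9, High → -8; maximin = -8.
Column maxima: Left → 1, Right → 6; minimax = 1.
-8 ≠ 1, so there is no saddle point; optimal play is mixed.
Mid is strictly dominated by Low, so the kicker never plays it.
On the remaining 2×2 (Low, High vs Left, Right):
Let the kicker play Low with probability p. Expected payoff against Left: (-8)p + 1(1−p) = −9p + 1; against Right: 6p + (-8)(1−p) = 14p − 8.
Setting these equal: −9p + 1 = 14p − 8 ⇒ −23p = -9 ⇒ p = 9/23, and the value is (-9)·(9/23) + 1 = -58/23.
For the keeper: with q = P(Left), equating Low's and High's payoffs gives −14q + 6 = 9q − 8 ⇒ q = 14/23.

9/23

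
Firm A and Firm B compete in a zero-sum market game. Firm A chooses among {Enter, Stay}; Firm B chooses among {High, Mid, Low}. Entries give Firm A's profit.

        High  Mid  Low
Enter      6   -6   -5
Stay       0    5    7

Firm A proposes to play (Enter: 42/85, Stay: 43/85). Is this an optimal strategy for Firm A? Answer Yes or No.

Against High this mix gives (42/85)·6 + (43/85)·0 = 252/85.
Against Mid this mix gives (42/85)·(-6) + (43/85)·5 = -37/85.
Against Low this mix gives (42/85)·(-5) + (43/85)·7 = 91/85.
Firm B will play Mid, holding Firm A to -37/85. Shifting weight toward the row that does better against Mid would raise this floor (the equalizing mix achieves 30/17 against both Mid and High), so the proposed strategy is not optimal.

No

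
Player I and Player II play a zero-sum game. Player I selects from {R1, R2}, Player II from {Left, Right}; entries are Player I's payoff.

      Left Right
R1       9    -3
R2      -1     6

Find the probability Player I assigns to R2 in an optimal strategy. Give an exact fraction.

Row minima: R1 → -3, R2 → -1; maximin = -1.
Column maxima: Left → 9, Right → 6; minimax = 6.
-1 ≠ 6, so there is no saddle point; optimal play is mixed.
Let Player I play R1 with probability p. Expected payoff against Left: 9p + (-1)(1−p) = 10p − 1; against Right: (-3)p + 6(1−p) = −9p + 6.
Setting these equal: 10p − 1 = −9p + 6 ⇒ 19p = 7 ⇒ p = 7/19, and the value is (10)·(7/19) − 1 = 51/19.
For Player II: with q = P(Left), equating R1's and R2's payoffs gives 12q − 3 = −7q + 6 ⇒ q = 9/19.

12/19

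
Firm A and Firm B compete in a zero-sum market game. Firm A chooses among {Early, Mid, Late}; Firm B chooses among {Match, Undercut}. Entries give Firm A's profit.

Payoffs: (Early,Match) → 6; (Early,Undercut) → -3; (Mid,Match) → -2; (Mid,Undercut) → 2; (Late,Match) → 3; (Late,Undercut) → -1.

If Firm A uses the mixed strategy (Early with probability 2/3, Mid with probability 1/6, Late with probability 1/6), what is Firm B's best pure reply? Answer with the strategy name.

Undercut

If Firm B plays Match, Firm A's expected payoff is (2/3)·6 + (1/6)·(-2) + (1/6)·3 = 25/6.
If Firm B plays Undercut, Firm A's expected payoff is (2/3)·(-3) + (1/6)·2 + (1/6)·(-1) = -11/6.
Firm B minimizes Firm A's payoff; the smallest is -11/6, so the best response is Undercut.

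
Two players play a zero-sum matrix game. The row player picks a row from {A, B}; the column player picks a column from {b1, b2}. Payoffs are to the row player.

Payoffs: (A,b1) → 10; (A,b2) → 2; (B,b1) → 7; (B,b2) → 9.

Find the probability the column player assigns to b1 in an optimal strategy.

7/10

Row minima: A → 2, B → 7; maximin = 7.
Column maxima: b1 → 10, b2 → 9; minimax = 9.
7 ≠ 9, so there is no saddle point; optimal play is mixed.
Let the row player play A with probability p. Expected payoff against b1: 10p + 7(1−p) = 3p + 7; against b2: 2p + 9(1−p) = −7p + 9.
Setting these equal: 3p + 7 = −7p + 9 ⇒ 10p = 2 ⇒ p = 1/5, and the value is (3)·(1/5) + 7 = 38/5.
For the column player: with q = P(b1), equating A's and B's payoffs gives 8q + 2 = −2q + 9 ⇒ q = 7/10.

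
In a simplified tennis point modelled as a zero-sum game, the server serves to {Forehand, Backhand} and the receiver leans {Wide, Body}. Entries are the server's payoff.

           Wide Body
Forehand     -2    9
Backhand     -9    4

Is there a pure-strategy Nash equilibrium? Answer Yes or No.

Row minima: Forehand → -2, Backhand → -9; maximin = -2.
Column maxima: Wide → -2, Body → 9; minimax = -2.
maximin = minimax = -2, so a saddle point exists.

Yes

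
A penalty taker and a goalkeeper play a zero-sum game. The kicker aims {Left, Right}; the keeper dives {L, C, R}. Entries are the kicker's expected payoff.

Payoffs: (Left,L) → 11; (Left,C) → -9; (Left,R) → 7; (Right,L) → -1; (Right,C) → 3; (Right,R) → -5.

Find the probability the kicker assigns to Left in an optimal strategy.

1/3

Row minima: Left → -9, Right → -5; maximin = -5.
Column maxima: L → 11, C → 3, R → 7; minimax = 3.
-5 ≠ 3, so there is no saddle point; optimal play is mixed.
L is strictly dominated by R (it gives the kicker strictly more in every row), so the keeper never plays it.
On the remaining 2×2 (Left, Right vs C, R):
Let the kicker play Left with probability p. Expected payoff against C: (-9)p + 3(1−p) = −12p + 3; against R: 7p + (-5)(1−p) = 12p − 5.
Setting these equal: −12p + 3 = 12p − 5 ⇒ −24p = -8 ⇒ p = 1/3, and the value is (-12)·(1/3) + 3 = -1.
For the keeper: with q = P(C), equating Left's and Right's payoffs gives −16q + 7 = 8q − 5 ⇒ q = 1/2.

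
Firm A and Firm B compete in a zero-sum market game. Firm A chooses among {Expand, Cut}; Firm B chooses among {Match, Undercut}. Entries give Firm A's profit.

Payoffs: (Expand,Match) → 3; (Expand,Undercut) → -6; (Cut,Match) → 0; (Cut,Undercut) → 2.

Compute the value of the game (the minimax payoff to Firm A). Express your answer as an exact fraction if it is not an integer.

6/11

Row minima: Expand → -6, Cut → 0; maximin = 0.
Column maxima: Match → 3, Undercut → 2; minimax = 2.
0 ≠ 2, so there is no saddle point; optimal play is mixed.
Let Firm A play Expand with probability p. Expected payoff against Match: 3p + 0(1−p) = 3p; against Undercut: (-6)p + 2(1−p) = −8p + 2.
Setting these equal: 3p = −8p + 2 ⇒ 11p = 2 ⇒ p = 2/11, and the value is (3)·(2/11) = 6/11.
For Firm B: with q = P(Match), equating Expand's and Cut's payoffs gives 9q − 6 = −2q + 2 ⇒ q = 8/11.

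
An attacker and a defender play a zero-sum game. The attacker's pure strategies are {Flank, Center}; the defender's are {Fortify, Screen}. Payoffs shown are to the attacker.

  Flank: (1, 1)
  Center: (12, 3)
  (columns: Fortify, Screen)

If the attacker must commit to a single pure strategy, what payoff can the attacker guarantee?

Row minima: Flank → 1, Center → 3.
The best of these is 3.

3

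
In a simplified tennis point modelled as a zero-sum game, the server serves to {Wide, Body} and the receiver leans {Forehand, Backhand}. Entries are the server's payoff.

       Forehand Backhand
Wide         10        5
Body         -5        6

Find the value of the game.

Row minima: Wide → 5, Body → -5; maximin = 5.
Column maxima: Forehand → 10, Backhand → 6; minimax = 6.
5 ≠ 6, so there is no saddle point; optimal play is mixed.
Let the server play Wide with probability p. Expected payoff against Forehand: 10p + (-5)(1−p) = 15p − 5; against Backhand: 5p + 6(1−p) = −p + 6.
Setting these equal: 15p − 5 = −p + 6 ⇒ 16p = 11 ⇒ p = 11/16, and the value is (15)·(11/16) − 5 = 85/16.
For the receiver: with q = P(Forehand), equating Wide's and Body's payoffs gives 5q + 5 = −11q + 6 ⇒ q = 1/16.

85/16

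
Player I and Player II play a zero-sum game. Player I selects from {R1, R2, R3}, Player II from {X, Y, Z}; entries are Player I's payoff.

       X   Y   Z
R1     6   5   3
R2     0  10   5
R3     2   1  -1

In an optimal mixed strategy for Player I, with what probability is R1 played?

5/8

Row minima: R1 → 3, R2 → 0, R3 → -1; maximin = 3.
Column maxima: X → 6, Y → 10, Z → 5; minimax = 5.
3 ≠ 5, so there is no saddle point; optimal play is mixed.
R3 is strictly dominated by R1, so Player I never plays it.
Y is strictly dominated by Z (it gives Player I strictly more in every row), so Player II never plays it.
On the remaining 2×2 (R1, R2 vs X, Z):
Let Player I play R1 with probability p. Expected payoff against X: 6p + 0(1−p) = 6p; against Z: 3p + 5(1−p) = −2p + 5.
Setting these equal: 6p = −2p + 5 ⇒ 8p = 5 ⇒ p = 5/8, and the value is (6)·(5/8) = 15/4.
For Player II: with q = P(X), equating R1's and R2's payoffs gives 3q + 3 = −5q + 5 ⇒ q = 1/4.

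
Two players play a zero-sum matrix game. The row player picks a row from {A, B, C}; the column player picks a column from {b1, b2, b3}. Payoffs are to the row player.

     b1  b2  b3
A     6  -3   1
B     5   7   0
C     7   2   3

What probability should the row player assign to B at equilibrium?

1/8

Row minima: A → -3, B → 0, C → 2; maximin = 2.
Column maxima: b1 → 7, b2 → 7, b3 → 3; minimax = 3.
2 ≠ 3, so there is no saddle point; optimal play is mixed.
A is strictly dominated by C, so the row player never plays it.
b1 is strictly dominated by b3 (it gives the row player strictly more in every row), so the column player never plays it.
On the remaining 2×2 (B, C vs b2, b3):
Let the row player play B with probability p. Expected payoff against b2: 7p + 2(1−p) = 5p + 2; against b3: 0p + 3(1−p) = −3p + 3.
Setting these equal: 5p + 2 = −3p + 3 ⇒ 8p = 1 ⇒ p = 1/8, and the value is (5)·(1/8) + 2 = 21/8.
For the column player: with q = P(b2), equating B's and C's payoffs gives 7q = −q + 3 ⇒ q = 3/8.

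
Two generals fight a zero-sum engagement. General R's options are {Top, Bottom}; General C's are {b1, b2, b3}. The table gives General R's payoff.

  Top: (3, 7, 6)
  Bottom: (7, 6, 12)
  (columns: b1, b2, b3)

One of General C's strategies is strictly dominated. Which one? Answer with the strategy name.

b1 holds General R's payoff strictly below b3 in every row: 3 < 6, 7 < 12.
So b3 is strictly dominated for General C.

b3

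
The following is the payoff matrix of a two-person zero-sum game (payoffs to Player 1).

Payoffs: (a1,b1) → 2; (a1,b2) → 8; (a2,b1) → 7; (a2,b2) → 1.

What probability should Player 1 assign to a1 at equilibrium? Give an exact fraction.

1/2

Row minima: a1 → 2, a2 → 1; maximin = 2.
Column maxima: b1 → 7, b2 → 8; minimax = 7.
2 ≠ 7, so there is no saddle point; optimal play is mixed.
Let Player 1 play a1 with probability p. Expected payoff against b1: 2p + 7(1−p) = −5p + 7; against b2: 8p + 1(1−p) = 7p + 1.
Setting these equal: −5p + 7 = 7p + 1 ⇒ −12p = -6 ⇒ p = 1/2, and the value is (-5)·(1/2) + 7 = 9/2.
For Player 2: with q = P(b1), equating a1's and a2's payoffs gives −6q + 8 = 6q + 1 ⇒ q = 7/12.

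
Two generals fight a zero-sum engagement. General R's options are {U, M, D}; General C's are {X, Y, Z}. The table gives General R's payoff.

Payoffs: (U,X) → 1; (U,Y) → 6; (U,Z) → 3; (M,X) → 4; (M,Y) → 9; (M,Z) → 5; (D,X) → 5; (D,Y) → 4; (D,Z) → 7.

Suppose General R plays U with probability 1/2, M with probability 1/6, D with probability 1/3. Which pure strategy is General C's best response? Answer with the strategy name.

X

If General C plays X, General R's expected payoff is (1/2)·1 + (1/6)·4 + (1/3)·5 = 17/6.
If General C plays Y, General R's expected payoff is (1/2)·6 + (1/6)·9 + (1/3)·4 = 35/6.
If General C plays Z, General R's expected payoff is (1/2)·3 + (1/6)·5 + (1/3)·7 = 14/3.
General C minimizes General R's payoff; the smallest is 17/6, so the best response is X.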